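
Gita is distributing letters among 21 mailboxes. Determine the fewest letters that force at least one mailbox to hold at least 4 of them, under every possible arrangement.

64

With 63 letters one could put exactly 3 in each of the 21 mailboxes, and no mailbox would reach 4.
One more letter must land in a mailbox that already has 3, giving it 4.
So 21 × 3 + 1 = 64 letters are required.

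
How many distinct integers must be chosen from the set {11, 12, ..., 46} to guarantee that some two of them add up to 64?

Group the elements by complementary pair {x, 64−x}: {18,46}, {19,45}, {20,44}, …, giving 14 two-element pairs, the single value 32 (it cannot pair with itself since the integers are distinct), and 7 integers whose partner 64−x falls outside [11,46].
By the pigeonhole principle, treating each of those 22 groups as a pigeonhole, one can pick one integer per group — 22 integers — with no two summing to 64.
The 23rd integer lands in an occupied pair, forcing a sum of 64.

23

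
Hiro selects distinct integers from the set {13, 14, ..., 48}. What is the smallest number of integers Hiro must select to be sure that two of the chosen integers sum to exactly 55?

22

Two chosen integers sum to 55 exactly when both halves of some pair {x, 55−x} with 13 ≤ x ≤ 55−x ≤ 42 are chosen — 15 such pairs.
The remaining 6 elements (those with no distinct partner in range) can never complete a 55-sum, so the worst case takes all of them and one from each pair: 6 + 15 = 21.
By the pigeonhole principle, the 22nd integer has to be the second member of some pair, so 21 + 1 = 22.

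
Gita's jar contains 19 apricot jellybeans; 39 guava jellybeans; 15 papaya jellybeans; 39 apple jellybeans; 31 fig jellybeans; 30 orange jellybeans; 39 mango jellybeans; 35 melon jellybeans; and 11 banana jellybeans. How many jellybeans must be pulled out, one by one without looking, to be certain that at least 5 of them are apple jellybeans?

224

In the worst case for collecting apple jellybeans, every non-apple jellybean comes out first.
There are 19 + 39 + 15 + 31 + 30 + 39 + 35 + 11 = 219 non-apple jellybeans altogether.
After those, each further jellybean must be apple, so 219 + 5 = 224 draws guarantee 5 apple jellybeans.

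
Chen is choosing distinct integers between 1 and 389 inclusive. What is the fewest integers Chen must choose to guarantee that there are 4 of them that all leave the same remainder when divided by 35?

106

Pigeonhole: the 35 residue classes mod 35 are the pigeonholes.
With 105 integers one could put 3 in each residue class and have no class reach 4.
The 106th integer pushes some class to 4, so 35·3 + 1 = 106.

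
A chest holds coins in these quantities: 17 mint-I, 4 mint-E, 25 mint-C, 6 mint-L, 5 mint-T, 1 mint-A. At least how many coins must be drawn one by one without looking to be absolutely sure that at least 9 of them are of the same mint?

By the pigeonhole principle, the 6 mints are the holes; the coins drawn are the pigeons.
To avoid 9 of any one mint, the worst case takes at most 8 of each mint, or every coin of a mint that has fewer than 8.
That gives 8 + 4 + 8 + 6 + 5 + 1 = 32 coins with no mint reaching 9.
The next coin forces some mint to 9, so 32 + 1 = 33.

33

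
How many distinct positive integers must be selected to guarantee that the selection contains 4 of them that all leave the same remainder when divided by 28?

85

The 28 residue classes mod 28 are the pigeonholes.
With 84 integers one could put 3 in each residue class and have no class reach 4.
The 85th integer pushes some class to 4, so 28·3 + 1 = 85.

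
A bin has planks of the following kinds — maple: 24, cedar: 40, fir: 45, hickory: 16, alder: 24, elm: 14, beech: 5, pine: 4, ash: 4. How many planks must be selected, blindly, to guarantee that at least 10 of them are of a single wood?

The 9 woods are the holes; the planks drawn are the pigeons.
To avoid 10 of any one wood, the worst case takes at most 9 of each wood, or every plank of a wood that has fewer than 9.
That gives 9 + 9 + 9 + 9 + 9 + 9 + 5 + 4 + 4 = 67 planks with no wood reaching 10.
The next plank forces some wood to 10, so 67 + 1 = 68.

68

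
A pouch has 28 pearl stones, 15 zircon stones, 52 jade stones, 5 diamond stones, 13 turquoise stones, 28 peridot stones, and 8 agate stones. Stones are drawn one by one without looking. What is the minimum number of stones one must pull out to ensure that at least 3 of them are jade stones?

100

In the worst case for collecting jade stones, every non-jade stone comes out first.
There are 28 + 15 + 5 + 13 + 28 + 8 = 97 non-jade stones altogether.
After those, each further stone must be jade, so 97 + 3 = 100 draws guarantee 3 jade stones.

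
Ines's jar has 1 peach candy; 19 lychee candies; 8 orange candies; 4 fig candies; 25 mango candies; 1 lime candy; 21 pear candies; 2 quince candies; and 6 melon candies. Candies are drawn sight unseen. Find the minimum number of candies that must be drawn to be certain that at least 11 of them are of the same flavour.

An adversary could hand out at most 10 candies per flavour (6 flavours run out sooner): 1 + 10 + 8 + 4 + 10 + 1 + 10 + 2 + 6 = 52 candies and still no flavour has 11.
By pigeonhole, one more candy lands in a flavour already at 10, so 53 draws are enough and 52 are not.

53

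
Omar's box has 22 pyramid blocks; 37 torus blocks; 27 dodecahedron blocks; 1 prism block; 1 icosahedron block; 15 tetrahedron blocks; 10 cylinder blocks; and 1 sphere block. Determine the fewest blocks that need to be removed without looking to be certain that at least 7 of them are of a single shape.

34

The 8 shapes are the holes; the blocks drawn are the pigeons.
To avoid 7 of any one shape, the worst case takes at most 6 of each shape, or every block of a shape that has fewer than 6.
That gives 6 + 6 + 6 + 1 + 1 + 6 + 6 + 1 = 33 blocks with no shape reaching 7.
The next block forces some shape to 7, so 33 + 1 = 34.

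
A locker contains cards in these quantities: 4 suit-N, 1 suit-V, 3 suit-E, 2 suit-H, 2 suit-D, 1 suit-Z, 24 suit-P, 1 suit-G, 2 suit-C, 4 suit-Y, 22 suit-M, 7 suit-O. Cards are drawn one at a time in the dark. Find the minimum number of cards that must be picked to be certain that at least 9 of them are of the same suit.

An adversary could hand out at most 8 cards per suit (10 suits run out sooner): 4 + 1 + 3 + 2 + 2 + 1 + 8 + 1 + 2 + 4 + 8 + 7 = 43 cards and still no suit has 9.
By pigeonhole, one more card lands in a suit already at 8, so 44 draws are enough and 43 are not.

44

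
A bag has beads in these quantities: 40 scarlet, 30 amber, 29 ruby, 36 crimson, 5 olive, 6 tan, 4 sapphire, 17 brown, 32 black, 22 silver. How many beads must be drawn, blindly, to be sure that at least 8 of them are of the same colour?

An adversary could hand out at most 7 beads per colour (olive, tan, sapphire run out sooner): 7 + 7 + 7 + 7 + 5 + 6 + 4 + 7 + 7 + 7 = 64 beads and still no colour has 8.
One more bead lands in a colour already at 7, so 65 draws are enough and 64 are not.

65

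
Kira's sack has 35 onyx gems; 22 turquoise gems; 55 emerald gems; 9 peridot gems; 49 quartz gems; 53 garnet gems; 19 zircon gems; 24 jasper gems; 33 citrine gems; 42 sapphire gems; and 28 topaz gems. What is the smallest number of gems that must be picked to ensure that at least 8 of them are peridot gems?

368

In the worst case for collecting peridot gems, every non-peridot gem comes out first.
There are 35 + 22 + 55 + 49 + 53 + 19 + 24 + 33 + 42 + 28 = 360 non-peridot gems altogether.
After those, each further gem must be peridot, so 360 + 8 = 368 draws guarantee 8 peridot gems.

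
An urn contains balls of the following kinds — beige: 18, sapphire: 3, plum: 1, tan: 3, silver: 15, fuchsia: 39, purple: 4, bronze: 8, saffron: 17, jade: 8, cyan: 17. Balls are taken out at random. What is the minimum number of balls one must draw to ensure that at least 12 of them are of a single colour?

83

An adversary could hand out at most 11 balls per colour (6 colours run out sooner): 11 + 3 + 1 + 3 + 11 + 11 + 4 + 8 + 11 + 8 + 11 = 82 balls and still no colour has 12.
By the pigeonhole principle, one more ball lands in a colour already at 11, so 83 draws are enough and 82 are not.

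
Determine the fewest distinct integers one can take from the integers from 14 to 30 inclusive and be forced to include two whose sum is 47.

Group the elements by complementary pair {x, 47−x}: {17,30}, {18,29}, {19,28}, …, giving 7 two-element pairs and 3 integers whose partner 47−x falls outside [14,30].
By pigeonhole, treating each of those 10 groups as a pigeonhole, one can pick one integer per group — 10 integers — with no two summing to 47.
The 11th integer lands in an occupied pair, forcing a sum of 47.

11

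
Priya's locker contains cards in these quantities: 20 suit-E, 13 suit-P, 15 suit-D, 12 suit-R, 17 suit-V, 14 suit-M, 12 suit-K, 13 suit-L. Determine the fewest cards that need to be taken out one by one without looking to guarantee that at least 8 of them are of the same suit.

57

The 8 suits are the holes; the cards drawn are the pigeons.
To avoid 8 of any one suit, the worst case takes at most 7 of each suit.
That gives 7 + 7 + 7 + 7 + 7 + 7 + 7 + 7 = 56 cards with no suit reaching 8.
The next card forces some suit to 8, so 56 + 1 = 57.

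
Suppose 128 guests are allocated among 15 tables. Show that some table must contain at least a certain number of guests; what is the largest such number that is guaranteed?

9

Pigeonhole: the 15 tables are the holes and the 128 guests are the pigeons.
If every table held at most 8 guests, the total would be at most 15 × 8 = 120, which is less than 128.
So some table holds at least ⌈128/15⌉ = 9 guests.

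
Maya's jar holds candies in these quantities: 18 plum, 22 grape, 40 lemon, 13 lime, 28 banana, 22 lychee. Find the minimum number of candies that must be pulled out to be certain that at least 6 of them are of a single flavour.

By pigeonhole, put each drawn candy into a box by flavour. The largest draw with every box below 6 takes min(count, 5) from each flavour.
Σ min(cᵢ, 5) = 5 + 5 + 5 + 5 + 5 + 5 = 30.
Draw number 30 + 1 = 31 must push one box to 6.

31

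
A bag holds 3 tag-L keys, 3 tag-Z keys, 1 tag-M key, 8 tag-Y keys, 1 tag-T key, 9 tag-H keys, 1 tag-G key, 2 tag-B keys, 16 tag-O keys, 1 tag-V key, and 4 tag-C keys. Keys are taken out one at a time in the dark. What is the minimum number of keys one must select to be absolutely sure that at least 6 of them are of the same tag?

32

Pigeonhole: the 11 tags are the holes; the keys drawn are the pigeons.
To avoid 6 of any one tag, the worst case takes at most 5 of each tag, or every key of a tag that has fewer than 5.
That gives 3 + 3 + 1 + 5 + 1 + 5 + 1 + 2 + 5 + 1 + 4 = 31 keys with no tag reaching 6.
The next key forces some tag to 6, so 31 + 1 = 32.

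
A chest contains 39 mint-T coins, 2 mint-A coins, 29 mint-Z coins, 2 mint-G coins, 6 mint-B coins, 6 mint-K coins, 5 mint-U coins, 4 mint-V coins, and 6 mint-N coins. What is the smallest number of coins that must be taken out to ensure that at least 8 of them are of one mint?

46

By pigeonhole, the 9 mints are the holes; the coins drawn are the pigeons.
To avoid 8 of any one mint, the worst case takes at most 7 of each mint, or every coin of a mint that has fewer than 7.
That gives 7 + 2 + 7 + 2 + 6 + 6 + 5 + 4 + 6 = 45 coins with no mint reaching 8.
The next coin forces some mint to 8, so 45 + 1 = 46.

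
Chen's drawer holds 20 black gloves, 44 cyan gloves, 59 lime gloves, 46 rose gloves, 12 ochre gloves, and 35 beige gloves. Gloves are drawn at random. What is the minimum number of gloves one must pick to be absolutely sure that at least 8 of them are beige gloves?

In the worst case for collecting beige gloves, every non-beige glove comes out first.
There are 20 + 44 + 59 + 46 + 12 = 181 non-beige gloves altogether.
After those, each further glove must be beige, so 181 + 8 = 189 draws guarantee 8 beige gloves.

189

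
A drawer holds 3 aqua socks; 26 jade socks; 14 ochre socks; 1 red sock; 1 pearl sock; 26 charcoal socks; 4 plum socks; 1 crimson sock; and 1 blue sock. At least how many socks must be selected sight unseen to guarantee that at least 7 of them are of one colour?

By pigeonhole, the 9 colours are the holes; the socks drawn are the pigeons.
To avoid 7 of any one colour, the worst case takes at most 6 of each colour, or every sock of a colour that has fewer than 6.
That gives 3 + 6 + 6 + 1 + 1 + 6 + 4 + 1 + 1 = 29 socks with no colour reaching 7.
The next sock forces some colour to 7, so 29 + 1 = 30.

30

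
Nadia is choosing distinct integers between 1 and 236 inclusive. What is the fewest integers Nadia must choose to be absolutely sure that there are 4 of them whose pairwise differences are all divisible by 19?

Integers whose pairwise differences are multiples of 19 are exactly those sharing a remainder mod 19. By pigeonhole, the 19 residue classes mod 19 are the pigeonholes.
With 57 integers one could put 3 in each residue class and have no class reach 4.
The 58th integer pushes some class to 4, so 19·3 + 1 = 58.

58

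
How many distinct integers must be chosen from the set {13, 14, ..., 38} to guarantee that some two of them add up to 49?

Group the elements by complementary pair {x, 49−x}: {13,36}, {14,35}, {15,34}, …, giving 12 two-element pairs and 2 integers whose partner 49−x falls outside [13,38].
Pigeonhole: treating each of those 14 groups as a pigeonhole, one can pick one integer per group — 14 integers — with no two summing to 49.
The 15th integer lands in an occupied pair, forcing a sum of 49.

15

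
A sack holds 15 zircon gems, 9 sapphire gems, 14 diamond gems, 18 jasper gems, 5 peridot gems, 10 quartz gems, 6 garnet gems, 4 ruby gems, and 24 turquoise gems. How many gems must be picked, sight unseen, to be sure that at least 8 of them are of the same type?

Put each drawn gem into a box by type. The largest draw with every box below 8 takes min(count, 7) from each type; types with fewer than 7 contribute all they have.
Σ min(cᵢ, 7) = 7 + 7 + 7 + 7 + 5 + 7 + 6 + 4 + 7 = 57.
Draw number 57 + 1 = 58 must push one box to 8.

58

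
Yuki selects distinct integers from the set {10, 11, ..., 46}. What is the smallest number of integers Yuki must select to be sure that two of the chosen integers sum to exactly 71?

27

A set avoiding the sum 71 can contain at most one of each pair {x, 71−x}, plus the 15 elements whose complement lies outside the range.
The integers 10, …, 35 (26 of them) are such a set: any two sum to at least 10+11 = 21 and at most 34+35 = 69 < 71.
Any 27th integer completes one of the 11 pairs, so 27 choices force a sum of 71.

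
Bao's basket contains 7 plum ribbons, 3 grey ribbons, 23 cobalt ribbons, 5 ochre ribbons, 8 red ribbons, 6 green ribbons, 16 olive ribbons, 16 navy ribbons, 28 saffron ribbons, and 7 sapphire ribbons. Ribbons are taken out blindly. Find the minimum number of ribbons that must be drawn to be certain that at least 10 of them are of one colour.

An adversary could hand out at most 9 ribbons per colour (6 colours run out sooner): 7 + 3 + 9 + 5 + 8 + 6 + 9 + 9 + 9 + 7 = 72 ribbons and still no colour has 10.
By the pigeonhole principle, one more ribbon lands in a colour already at 9, so 73 draws are enough and 72 are not.

73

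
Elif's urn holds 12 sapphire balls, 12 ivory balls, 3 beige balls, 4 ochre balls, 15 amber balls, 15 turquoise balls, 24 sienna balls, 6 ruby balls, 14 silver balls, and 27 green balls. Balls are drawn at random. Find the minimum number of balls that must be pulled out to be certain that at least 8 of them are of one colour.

By pigeonhole, put each drawn ball into a box by colour. The largest draw with every box below 8 takes min(count, 7) from each colour; colours with fewer than 7 contribute all they have.
Σ min(cᵢ, 7) = 7 + 7 + 3 + 4 + 7 + 7 + 7 + 6 + 7 + 7 = 62.
Draw number 62 + 1 = 63 must push one box to 8.

63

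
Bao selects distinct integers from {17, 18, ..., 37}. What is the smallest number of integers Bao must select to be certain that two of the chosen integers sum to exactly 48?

Two chosen integers sum to 48 exactly when both halves of some pair {x, 48−x} with 17 ≤ x ≤ 48−x ≤ 31 are chosen — 7 such pairs.
The remaining 7 elements (those with no distinct partner in range) can never complete a 48-sum, so the worst case takes all of them and one from each pair: 7 + 7 = 14.
The 15th integer has to be the second member of some pair, so 14 + 1 = 15.

15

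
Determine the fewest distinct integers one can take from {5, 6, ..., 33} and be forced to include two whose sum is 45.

19

Group the elements by complementary pair {x, 45−x}: {12,33}, {13,32}, {14,31}, …, giving 11 two-element pairs and 7 integers whose partner 45−x falls outside [5,33].
Treating each of those 18 groups as a pigeonhole, one can pick one integer per group — 18 integers — with no two summing to 45.
The 19th integer lands in an occupied pair, forcing a sum of 45.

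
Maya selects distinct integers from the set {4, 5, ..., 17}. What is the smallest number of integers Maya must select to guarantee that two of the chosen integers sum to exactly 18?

A set avoiding the sum 18 can contain at most one of each pair {x, 18−x}, plus the 4 elements whose complement lies outside the range or equal to its own complement.
The integers 9, …, 17 (9 of them) are such a set: any two sum to at least 9+10 = 19 > 18.
Any 10th integer completes one of the 5 pairs, so 10 choices force a sum of 18.

10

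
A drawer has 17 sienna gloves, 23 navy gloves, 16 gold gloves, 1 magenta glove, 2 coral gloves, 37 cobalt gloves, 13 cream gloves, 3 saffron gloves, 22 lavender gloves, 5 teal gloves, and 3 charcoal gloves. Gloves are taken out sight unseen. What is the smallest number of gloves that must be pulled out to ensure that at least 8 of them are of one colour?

The 11 colours are the holes; the gloves drawn are the pigeons.
To avoid 8 of any one colour, the worst case takes at most 7 of each colour, or every glove of a colour that has fewer than 7.
That gives 7 + 7 + 7 + 1 + 2 + 7 + 7 + 3 + 7 + 5 + 3 = 56 gloves with no colour reaching 8.
The next glove forces some colour to 8, so 56 + 1 = 57.

57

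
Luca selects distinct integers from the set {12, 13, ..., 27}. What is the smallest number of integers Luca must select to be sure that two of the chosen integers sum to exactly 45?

12

A set avoiding the sum 45 can contain at most one of each pair {x, 45−x}, plus the 6 elements whose complement lies outside the range.
The integers 12, …, 22 (11 of them) are such a set: any two sum to at least 12+13 = 25 and at most 21+22 = 43 < 45.
By the pigeonhole principle, any 12th integer completes one of the 5 pairs, so 12 choices force a sum of 45.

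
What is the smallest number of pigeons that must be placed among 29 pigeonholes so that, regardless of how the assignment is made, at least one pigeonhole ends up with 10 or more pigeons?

262

With 261 pigeons one could put exactly 9 in each of the 29 pigeonholes, and no pigeonhole would reach 10.
One more pigeon must land in a pigeonhole that already has 9, giving it 10.
So 29 × 9 + 1 = 262 pigeons are required.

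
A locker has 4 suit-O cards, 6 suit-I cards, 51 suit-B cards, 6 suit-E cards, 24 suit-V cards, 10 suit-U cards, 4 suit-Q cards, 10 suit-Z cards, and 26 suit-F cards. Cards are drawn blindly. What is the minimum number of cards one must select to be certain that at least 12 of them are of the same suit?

74

An adversary could hand out at most 11 cards per suit (6 suits run out sooner): 4 + 6 + 11 + 6 + 11 + 10 + 4 + 10 + 11 = 73 cards and still no suit has 12.
One more card lands in a suit already at 11, so 74 draws are enough and 73 are not.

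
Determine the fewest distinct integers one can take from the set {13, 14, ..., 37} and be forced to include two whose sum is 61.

Two chosen integers sum to 61 exactly when both halves of some pair {x, 61−x} with 24 ≤ x ≤ 61−x ≤ 37 are chosen — 7 such pairs.
The remaining 11 elements (those with no distinct partner in range) can never complete a 61-sum, so the worst case takes all of them and one from each pair: 11 + 7 = 18.
The 19th integer has to be the second member of some pair, so 18 + 1 = 19.

19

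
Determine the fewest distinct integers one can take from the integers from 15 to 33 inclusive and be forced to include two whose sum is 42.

Two chosen integers sum to 42 exactly when both halves of some pair {x, 42−x} with 15 ≤ x ≤ 42−x ≤ 27 are chosen — 6 such pairs.
The remaining 7 elements (those with no distinct partner in range) can never complete a 42-sum, so the worst case takes all of them and one from each pair: 7 + 6 = 13.
The 14th integer has to be the second member of some pair, so 13 + 1 = 14.

14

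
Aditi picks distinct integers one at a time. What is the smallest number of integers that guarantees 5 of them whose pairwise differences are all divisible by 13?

53

Integers whose pairwise differences are multiples of 13 are exactly those sharing a remainder mod 13. By the pigeonhole principle, the 13 residue classes mod 13 are the pigeonholes.
With 52 integers one could put 4 in each residue class and have no class reach 5.
The 53rd integer pushes some class to 5, so 13·4 + 1 = 53.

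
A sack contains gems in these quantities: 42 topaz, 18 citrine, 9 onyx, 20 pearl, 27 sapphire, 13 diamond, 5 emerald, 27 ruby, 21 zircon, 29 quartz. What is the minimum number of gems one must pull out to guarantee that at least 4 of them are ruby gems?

188

In the worst case for collecting ruby gems, every non-ruby gem comes out first.
There are 42 + 18 + 9 + 20 + 27 + 13 + 5 + 21 + 29 = 184 non-ruby gems altogether.
After those, each further gem must be ruby, so 184 + 4 = 188 draws guarantee 4 ruby gems.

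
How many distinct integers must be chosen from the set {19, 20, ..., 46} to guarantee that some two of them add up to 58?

Group the elements by complementary pair {x, 58−x}: {19,39}, {20,38}, {21,37}, …, giving 10 two-element pairs, the single value 29 (it cannot pair with itself since the integers are distinct), and 7 integers whose partner 58−x falls outside [19,46].
Treating each of those 18 groups as a pigeonhole, one can pick one integer per group — 18 integers — with no two summing to 58.
The 19th integer lands in an occupied pair, forcing a sum of 58.

19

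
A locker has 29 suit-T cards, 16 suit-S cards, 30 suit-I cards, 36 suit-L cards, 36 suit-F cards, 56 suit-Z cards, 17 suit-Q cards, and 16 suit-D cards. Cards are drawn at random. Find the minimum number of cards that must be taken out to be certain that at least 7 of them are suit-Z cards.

187

In the worst case for collecting suit-Z cards, every non-suit-Z card comes out first.
There are 29 + 16 + 30 + 36 + 36 + 17 + 16 = 180 non-suit-Z cards altogether.
After those, each further card must be suit-Z, so 180 + 7 = 187 draws guarantee 7 suit-Z cards.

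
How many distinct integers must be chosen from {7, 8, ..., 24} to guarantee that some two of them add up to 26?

Two chosen integers sum to 26 exactly when both halves of some pair {x, 26−x} with 7 ≤ x ≤ 26−x ≤ 19 are chosen — 6 such pairs.
The remaining 6 elements (those with no distinct partner in range) can never complete a 26-sum, so the worst case takes all of them and one from each pair: 6 + 6 = 12.
By the pigeonhole principle, the 13th integer has to be the second member of some pair, so 12 + 1 = 13.

13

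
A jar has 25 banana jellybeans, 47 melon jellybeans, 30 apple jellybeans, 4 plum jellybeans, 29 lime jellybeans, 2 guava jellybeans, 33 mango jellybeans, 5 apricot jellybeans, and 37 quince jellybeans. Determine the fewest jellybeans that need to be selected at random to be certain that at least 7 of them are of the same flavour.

By the pigeonhole principle, the 9 flavours are the holes; the jellybeans drawn are the pigeons.
To avoid 7 of any one flavour, the worst case takes at most 6 of each flavour, or every jellybean of a flavour that has fewer than 6.
That gives 6 + 6 + 6 + 4 + 6 + 2 + 6 + 5 + 6 = 47 jellybeans with no flavour reaching 7.
The next jellybean forces some flavour to 7, so 47 + 1 = 48.

48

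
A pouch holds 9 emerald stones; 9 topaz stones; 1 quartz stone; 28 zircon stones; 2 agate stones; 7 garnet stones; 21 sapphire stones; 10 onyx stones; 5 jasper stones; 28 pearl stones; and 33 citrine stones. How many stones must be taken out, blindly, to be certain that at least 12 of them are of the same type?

88

By the pigeonhole principle, the 11 types are the holes; the stones drawn are the pigeons.
To avoid 12 of any one type, the worst case takes at most 11 of each type, or every stone of a type that has fewer than 11.
That gives 9 + 9 + 1 + 11 + 2 + 7 + 11 + 10 + 5 + 11 + 11 = 87 stones with no type reaching 12.
The next stone forces some type to 12, so 87 + 1 = 88.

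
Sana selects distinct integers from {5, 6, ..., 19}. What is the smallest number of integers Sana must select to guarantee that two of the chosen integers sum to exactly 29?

11

A set avoiding the sum 29 can contain at most one of each pair {x, 29−x}, plus the 5 elements whose complement lies outside the range.
The integers 5, …, 14 (10 of them) are such a set: any two sum to at least 5+6 = 11 and at most 13+14 = 27 < 29.
By pigeonhole, any 11th integer completes one of the 5 pairs, so 11 choices force a sum of 29.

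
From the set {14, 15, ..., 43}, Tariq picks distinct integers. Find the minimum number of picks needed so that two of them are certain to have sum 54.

Two chosen integers sum to 54 exactly when both halves of some pair {x, 54−x} with 14 ≤ x ≤ 54−x ≤ 40 are chosen — 13 such pairs.
The remaining 4 elements (those with no distinct partner in range) can never complete a 54-sum, so the worst case takes all of them and one from each pair: 4 + 13 = 17.
The 18th integer has to be the second member of some pair, so 17 + 1 = 18.

18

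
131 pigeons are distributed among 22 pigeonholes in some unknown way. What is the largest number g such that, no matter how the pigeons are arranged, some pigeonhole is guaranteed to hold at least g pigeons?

6

By pigeonhole, the 22 pigeonholes are the holes and the 131 pigeons are the pigeons.
If every pigeonhole held at most 5 pigeons, the total would be at most 22 × 5 = 110, which is less than 131.
So some pigeonhole holds at least ⌈131/22⌉ = 6 pigeons.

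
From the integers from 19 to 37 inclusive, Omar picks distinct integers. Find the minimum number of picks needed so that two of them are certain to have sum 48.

15

Two chosen integers sum to 48 exactly when both halves of some pair {x, 48−x} with 19 ≤ x ≤ 48−x ≤ 29 are chosen — 5 such pairs.
The remaining 9 elements (those with no distinct partner in range) can never complete a 48-sum, so the worst case takes all of them and one from each pair: 9 + 5 = 14.
By the pigeonhole principle, the 15th integer has to be the second member of some pair, so 14 + 1 = 15.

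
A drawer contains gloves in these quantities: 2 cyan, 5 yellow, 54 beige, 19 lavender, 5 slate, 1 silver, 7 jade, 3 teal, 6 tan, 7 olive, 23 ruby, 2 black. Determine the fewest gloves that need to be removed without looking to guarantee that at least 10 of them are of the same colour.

66

The 12 colours are the holes; the gloves drawn are the pigeons.
To avoid 10 of any one colour, the worst case takes at most 9 of each colour, or every glove of a colour that has fewer than 9.
That gives 2 + 5 + 9 + 9 + 5 + 1 + 7 + 3 + 6 + 7 + 9 + 2 = 65 gloves with no colour reaching 10.
The next glove forces some colour to 10, so 65 + 1 = 66.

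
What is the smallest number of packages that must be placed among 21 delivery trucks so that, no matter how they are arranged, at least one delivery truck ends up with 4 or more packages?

With 63 packages one could put exactly 3 in each of the 21 delivery trucks, and no delivery truck would reach 4.
By the pigeonhole principle, one more package must land in a delivery truck that already has 3, giving it 4.
So 21 × 3 + 1 = 64 packages are required.

64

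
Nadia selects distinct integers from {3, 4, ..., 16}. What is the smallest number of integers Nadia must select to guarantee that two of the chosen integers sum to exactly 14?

A set avoiding the sum 14 can contain at most one of each pair {x, 14−x}, plus the 6 elements whose complement lies outside the range or equal to its own complement.
The integers 7, …, 16 (10 of them) are such a set: any two sum to at least 7+8 = 15 > 14.
By pigeonhole, any 11th integer completes one of the 4 pairs, so 11 choices force a sum of 14.

11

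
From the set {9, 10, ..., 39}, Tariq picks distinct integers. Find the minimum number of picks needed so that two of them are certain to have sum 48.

17

A set avoiding the sum 48 can contain at most one of each pair {x, 48−x}, plus the 1 element equal to its own complement.
The integers 24, …, 39 (16 of them) are such a set: any two sum to at least 24+25 = 49 > 48.
Pigeonhole: any 17th integer completes one of the 15 pairs, so 17 choices force a sum of 48.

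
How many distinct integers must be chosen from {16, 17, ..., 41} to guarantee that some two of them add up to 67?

Two chosen integers sum to 67 exactly when both halves of some pair {x, 67−x} with 26 ≤ x ≤ 67−x ≤ 41 are chosen — 8 such pairs.
The remaining 10 elements (those with no distinct partner in range) can never complete a 67-sum, so the worst case takes all of them and one from each pair: 10 + 8 = 18.
By pigeonhole, the 19th integer has to be the second member of some pair, so 18 + 1 = 19.

19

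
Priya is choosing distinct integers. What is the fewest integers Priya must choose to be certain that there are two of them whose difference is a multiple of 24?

Integers whose pairwise differences are multiples of 24 are exactly those sharing a remainder mod 24. By pigeonhole, the 24 residue classes mod 24 are the pigeonholes.
With 24 integers one could put 1 in each residue class and have no class reach 2.
The 25th integer pushes some class to 2, so 24·1 + 1 = 25.

25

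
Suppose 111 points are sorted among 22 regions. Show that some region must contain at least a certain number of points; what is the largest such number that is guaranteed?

6

By the pigeonhole principle, the 22 regions are the holes and the 111 points are the pigeons.
If every region held at most 5 points, the total would be at most 22 × 5 = 110, which is less than 111.
So some region holds at least ⌈111/22⌉ = 6 points.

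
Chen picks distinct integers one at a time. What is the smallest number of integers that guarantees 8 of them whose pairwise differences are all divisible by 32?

Integers whose pairwise differences are multiples of 32 are exactly those sharing a remainder mod 32. By the pigeonhole principle, the 32 residue classes mod 32 are the pigeonholes.
With 224 integers one could put 7 in each residue class and have no class reach 8.
The 225th integer pushes some class to 8, so 32·7 + 1 = 225.

225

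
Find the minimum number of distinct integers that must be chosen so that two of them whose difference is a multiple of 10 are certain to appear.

Integers whose pairwise differences are multiples of 10 are exactly those sharing a remainder mod 10. The 10 residue classes mod 10 are the pigeonholes.
With 10 integers one could put 1 in each residue class and have no class reach 2.
The 11th integer pushes some class to 2, so 10·1 + 1 = 11.

11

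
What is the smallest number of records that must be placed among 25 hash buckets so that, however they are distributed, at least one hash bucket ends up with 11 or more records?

With 250 records one could put exactly 10 in each of the 25 hash buckets, and no hash bucket would reach 11.
One more record must land in a hash bucket that already has 10, giving it 11.
So 25 × 10 + 1 = 251 records are required.

251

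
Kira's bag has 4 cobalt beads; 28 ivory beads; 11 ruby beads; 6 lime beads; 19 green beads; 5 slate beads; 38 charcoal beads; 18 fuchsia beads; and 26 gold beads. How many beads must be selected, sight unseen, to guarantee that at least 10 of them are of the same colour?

Put each drawn bead into a box by colour. The largest draw with every box below 10 takes min(count, 9) from each colour; colours with fewer than 9 contribute all they have.
Σ min(cᵢ, 9) = 4 + 9 + 9 + 6 + 9 + 5 + 9 + 9 + 9 = 69.
Draw number 69 + 1 = 70 must push one box to 10.

70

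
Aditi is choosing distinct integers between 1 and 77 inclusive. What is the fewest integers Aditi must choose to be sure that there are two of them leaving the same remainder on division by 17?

18

By the pigeonhole principle, the 17 residue classes mod 17 are the pigeonholes.
With 17 integers one could put 1 in each residue class and have no class reach 2.
The 18th integer pushes some class to 2, so 17·1 + 1 = 18.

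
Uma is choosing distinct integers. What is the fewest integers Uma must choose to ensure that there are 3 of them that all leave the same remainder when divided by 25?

The 25 residue classes mod 25 are the pigeonholes.
With 50 integers one could put 2 in each residue class and have no class reach 3.
The 51st integer pushes some class to 3, so 25·2 + 1 = 51.

51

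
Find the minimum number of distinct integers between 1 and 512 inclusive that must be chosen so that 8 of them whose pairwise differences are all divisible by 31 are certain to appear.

Integers whose pairwise differences are multiples of 31 are exactly those sharing a remainder mod 31. By pigeonhole, the 31 residue classes mod 31 are the pigeonholes.
With 217 integers one could put 7 in each residue class and have no class reach 8.
The 218th integer pushes some class to 8, so 31·7 + 1 = 218.

218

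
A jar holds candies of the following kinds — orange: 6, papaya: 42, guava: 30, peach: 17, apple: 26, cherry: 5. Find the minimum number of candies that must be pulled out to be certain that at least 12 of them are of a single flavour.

56

By the pigeonhole principle, the 6 flavours are the holes; the candies drawn are the pigeons.
To avoid 12 of any one flavour, the worst case takes at most 11 of each flavour, or every candy of a flavour that has fewer than 11.
That gives 6 + 11 + 11 + 11 + 11 + 5 = 55 candies with no flavour reaching 12.
The next candy forces some flavour to 12, so 55 + 1 = 56.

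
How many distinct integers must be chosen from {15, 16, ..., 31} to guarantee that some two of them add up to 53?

13

Two chosen integers sum to 53 exactly when both halves of some pair {x, 53−x} with 22 ≤ x ≤ 53−x ≤ 31 are chosen — 5 such pairs.
The remaining 7 elements (those with no distinct partner in range) can never complete a 53-sum, so the worst case takes all of them and one from each pair: 7 + 5 = 12.
The 13th integer has to be the second member of some pair, so 12 + 1 = 13.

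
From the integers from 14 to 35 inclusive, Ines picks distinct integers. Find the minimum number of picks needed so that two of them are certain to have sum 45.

14

Group the elements by complementary pair {x, 45−x}: {14,31}, {15,30}, {16,29}, …, giving 9 two-element pairs and 4 integers whose partner 45−x falls outside [14,35].
By pigeonhole, treating each of those 13 groups as a pigeonhole, one can pick one integer per group — 13 integers — with no two summing to 45.
The 14th integer lands in an occupied pair, forcing a sum of 45.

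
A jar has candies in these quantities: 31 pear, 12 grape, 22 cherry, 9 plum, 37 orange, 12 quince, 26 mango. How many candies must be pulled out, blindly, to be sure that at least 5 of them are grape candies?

142

In the worst case for collecting grape candies, every non-grape candy comes out first.
There are 31 + 22 + 9 + 37 + 12 + 26 = 137 non-grape candies altogether.
After those, each further candy must be grape, so 137 + 5 = 142 draws guarantee 5 grape candies.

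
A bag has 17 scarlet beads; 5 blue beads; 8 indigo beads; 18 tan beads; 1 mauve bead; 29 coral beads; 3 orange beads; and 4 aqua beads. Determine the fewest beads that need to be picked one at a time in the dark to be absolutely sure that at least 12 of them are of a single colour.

An adversary could hand out at most 11 beads per colour (5 colours run out sooner): 11 + 5 + 8 + 11 + 1 + 11 + 3 + 4 = 54 beads and still no colour has 12.
By the pigeonhole principle, one more bead lands in a colour already at 11, so 55 draws are enough and 54 are not.

55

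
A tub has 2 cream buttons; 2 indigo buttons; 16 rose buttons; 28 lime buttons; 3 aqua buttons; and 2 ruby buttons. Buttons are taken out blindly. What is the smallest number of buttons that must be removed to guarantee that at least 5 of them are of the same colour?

18

By the pigeonhole principle, put each drawn button into a box by colour. The largest draw with every box below 5 takes min(count, 4) from each colour; colours with fewer than 4 contribute all they have.
Σ min(cᵢ, 4) = 2 + 2 + 4 + 4 + 3 + 2 = 17.
Draw number 17 + 1 = 18 must push one box to 5.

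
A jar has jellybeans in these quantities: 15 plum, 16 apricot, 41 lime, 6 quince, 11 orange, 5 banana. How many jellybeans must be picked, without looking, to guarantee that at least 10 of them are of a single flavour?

48

An adversary could hand out at most 9 jellybeans per flavour (quince, banana run out sooner): 9 + 9 + 9 + 6 + 9 + 5 = 47 jellybeans and still no flavour has 10.
One more jellybean lands in a flavour already at 9, so 48 draws are enough and 47 are not.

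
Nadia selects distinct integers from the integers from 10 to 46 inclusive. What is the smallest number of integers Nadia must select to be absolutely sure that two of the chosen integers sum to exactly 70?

Group the elements by complementary pair {x, 70−x}: {24,46}, {25,45}, {26,44}, …, giving 11 two-element pairs; the single value 35 (it cannot pair with itself since the integers are distinct); and 14 integers whose partner 70−x falls outside [10,46].
Treating each of those 26 groups as a pigeonhole, one can pick one integer per group — 26 integers — with no two summing to 70.
The 27th integer lands in an occupied pair, forcing a sum of 70.

27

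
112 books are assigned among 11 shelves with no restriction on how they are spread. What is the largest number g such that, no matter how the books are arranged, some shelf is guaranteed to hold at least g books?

11

The 11 shelves are the holes and the 112 books are the pigeons.
If every shelf held at most 10 books, the total would be at most 11 × 10 = 110, which is less than 112.
So some shelf holds at least ⌈112/11⌉ = 11 books.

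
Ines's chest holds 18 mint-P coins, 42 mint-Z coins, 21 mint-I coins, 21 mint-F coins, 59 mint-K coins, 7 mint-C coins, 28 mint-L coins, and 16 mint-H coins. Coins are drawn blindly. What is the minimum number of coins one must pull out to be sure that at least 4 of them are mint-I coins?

In the worst case for collecting mint-I coins, every non-mint-I coin comes out first.
There are 18 + 42 + 21 + 59 + 7 + 28 + 16 = 191 non-mint-I coins altogether.
After those, each further coin must be mint-I, so 191 + 4 = 195 draws guarantee 4 mint-I coins.

195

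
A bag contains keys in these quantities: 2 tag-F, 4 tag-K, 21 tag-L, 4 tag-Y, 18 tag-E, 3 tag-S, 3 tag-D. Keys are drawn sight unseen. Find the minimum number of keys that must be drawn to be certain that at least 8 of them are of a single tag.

By the pigeonhole principle, put each drawn key into a box by tag. The largest draw with every box below 8 takes min(count, 7) from each tag; tags with fewer than 7 contribute all they have.
Σ min(cᵢ, 7) = 2 + 4 + 7 + 4 + 7 + 3 + 3 = 30.
Draw number 30 + 1 = 31 must push one box to 8.

31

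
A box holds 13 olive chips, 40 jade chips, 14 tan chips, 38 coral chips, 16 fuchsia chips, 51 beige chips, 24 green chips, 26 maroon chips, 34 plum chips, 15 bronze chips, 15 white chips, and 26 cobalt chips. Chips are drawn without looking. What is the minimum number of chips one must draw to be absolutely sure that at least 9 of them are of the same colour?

Pigeonhole: put each drawn chip into a box by colour. The largest draw with every box below 9 takes min(count, 8) from each colour.
Σ min(cᵢ, 8) = 8 + 8 + 8 + 8 + 8 + 8 + 8 + 8 + 8 + 8 + 8 + 8 = 96.
Draw number 96 + 1 = 97 must push one box to 9.

97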